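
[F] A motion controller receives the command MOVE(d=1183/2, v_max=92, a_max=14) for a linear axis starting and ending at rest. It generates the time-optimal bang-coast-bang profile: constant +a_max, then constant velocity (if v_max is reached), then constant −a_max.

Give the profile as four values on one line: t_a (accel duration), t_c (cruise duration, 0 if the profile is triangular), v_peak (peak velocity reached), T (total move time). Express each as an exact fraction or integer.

t_a=13/2 t_c=0 v_peak=91 T=13

v_max²/a_max = 92²/14 = 4232/7
1183/2 < 4232/7 so t_c = 0
v_peak = √(1183/2·14) = √8281 = 91
t_a = 91/14 = 13/2; t_c = 0
T = 2·13/2 = 13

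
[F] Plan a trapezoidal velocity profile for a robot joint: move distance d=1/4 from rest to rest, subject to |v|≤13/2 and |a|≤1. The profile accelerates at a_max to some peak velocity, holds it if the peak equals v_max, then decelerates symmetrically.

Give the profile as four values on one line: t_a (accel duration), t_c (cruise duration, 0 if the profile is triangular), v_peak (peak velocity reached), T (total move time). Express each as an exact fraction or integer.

t_a=1/2 t_c=0 v_peak=1/2 T=1

vₘ²/aₘ = (13/2)²/1 = 169/4
1/4 < 169/4 ⇒ no cruise
v_peak = √(1/4·1) = √(1/4) = 1/2
t_a = (1/2)/1 = 1/2; t_c = 0
T = 2·1/2 = 1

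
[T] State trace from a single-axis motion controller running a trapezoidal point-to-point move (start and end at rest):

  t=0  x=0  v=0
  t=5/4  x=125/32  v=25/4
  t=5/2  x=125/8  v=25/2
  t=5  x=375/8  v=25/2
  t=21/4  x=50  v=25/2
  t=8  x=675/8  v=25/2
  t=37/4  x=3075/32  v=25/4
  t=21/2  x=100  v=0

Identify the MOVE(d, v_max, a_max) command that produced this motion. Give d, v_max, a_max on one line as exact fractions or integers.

d=100 v_max=25/2 a_max=5

final state: t=21/2, x=100, v=0 → d = 100
a_max = (25/4−0)/(5/4−0) = 5
max v = 25/2 over t∈[5/2,8] → v_max = 25/2
check: 25/2·(5/2+11/2) = 100 ✓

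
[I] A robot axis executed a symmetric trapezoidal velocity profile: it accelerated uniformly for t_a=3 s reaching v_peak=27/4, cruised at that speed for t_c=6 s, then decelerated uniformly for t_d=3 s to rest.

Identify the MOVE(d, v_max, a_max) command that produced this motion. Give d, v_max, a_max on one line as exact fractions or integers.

a_max = (27/4)/3 = 9/4
d_a = ½·27/4·3 = 81/8; d_c = 27/4·6 = 81/2
d = 2·81/8 + 81/2 = 243/4
t_c = 6 > 0 so v_max = 27/4

d=243/4 v_max=27/4 a_max=9/4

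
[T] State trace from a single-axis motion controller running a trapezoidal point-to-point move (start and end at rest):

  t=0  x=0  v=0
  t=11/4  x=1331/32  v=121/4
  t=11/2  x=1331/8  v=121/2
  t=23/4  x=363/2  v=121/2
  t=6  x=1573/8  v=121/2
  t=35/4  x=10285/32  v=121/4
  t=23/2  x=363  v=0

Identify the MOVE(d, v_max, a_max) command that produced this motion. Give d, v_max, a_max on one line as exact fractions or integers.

d=363 v_max=121/2 a_max=11

final state: t=23/2, x=363, v=0 → d = 363
a_max = (121/4−0)/(11/4−0) = 11
max v = 121/2 over t∈[11/2,6] → v_max = 121/2
check: 121/2·(11/2+1/2) = 363 ✓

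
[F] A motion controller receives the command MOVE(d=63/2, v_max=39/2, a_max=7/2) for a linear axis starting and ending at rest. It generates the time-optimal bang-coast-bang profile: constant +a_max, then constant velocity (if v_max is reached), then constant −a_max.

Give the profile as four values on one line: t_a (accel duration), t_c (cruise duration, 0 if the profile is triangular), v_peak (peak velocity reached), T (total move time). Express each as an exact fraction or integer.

vₘ²/aₘ = (39/2)²/(7/2) = 1521/14
63/2 < 1521/14 ⇒ no cruise
v_peak = √(63/2·7/2) = √(441/4) = 21/2
t_a = (21/2)/(7/2) = 3; t_c = 0
T = 2·3 = 6

t_a=3 t_c=0 v_peak=21/2 T=6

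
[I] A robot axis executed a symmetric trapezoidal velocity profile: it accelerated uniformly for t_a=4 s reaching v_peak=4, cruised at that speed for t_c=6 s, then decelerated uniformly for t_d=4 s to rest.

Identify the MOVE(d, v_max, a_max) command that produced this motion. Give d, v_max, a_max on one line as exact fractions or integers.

d=40 v_max=4 a_max=1

a_max = 4/4 = 1
d_a = ½·4·4 = 8; d_c = 4·6 = 24
d = 2·8 + 24 = 40
t_c = 6 > 0 so v_max = 4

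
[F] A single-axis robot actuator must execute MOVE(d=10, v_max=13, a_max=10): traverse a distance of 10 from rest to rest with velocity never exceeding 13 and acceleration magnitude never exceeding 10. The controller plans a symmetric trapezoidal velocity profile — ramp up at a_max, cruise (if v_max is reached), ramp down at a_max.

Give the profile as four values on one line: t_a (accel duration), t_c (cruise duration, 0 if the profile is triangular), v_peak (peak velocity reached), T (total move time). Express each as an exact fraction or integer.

t_a=1 t_c=0 v_peak=10 T=2

vₘ²/aₘ = 13²/10 = 169/10
10 < 169/10 so t_c = 0
v_peak = √(10·10) = √100 = 10
t_a = 10/10 = 1; t_c = 0
T = 2·1 = 2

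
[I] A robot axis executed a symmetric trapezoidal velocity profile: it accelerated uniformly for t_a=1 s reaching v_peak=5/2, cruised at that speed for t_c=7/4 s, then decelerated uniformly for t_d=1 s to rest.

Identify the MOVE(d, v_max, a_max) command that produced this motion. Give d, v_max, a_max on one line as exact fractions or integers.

a_max = (5/2)/1 = 5/2
d_a = ½·5/2·1 = 5/4; d_c = 5/2·7/4 = 35/8
d = 2·5/4 + 35/8 = 55/8
t_c = 7/4 > 0 → v_max = v_peak = 5/2

d=55/8 v_max=5/2 a_max=5/2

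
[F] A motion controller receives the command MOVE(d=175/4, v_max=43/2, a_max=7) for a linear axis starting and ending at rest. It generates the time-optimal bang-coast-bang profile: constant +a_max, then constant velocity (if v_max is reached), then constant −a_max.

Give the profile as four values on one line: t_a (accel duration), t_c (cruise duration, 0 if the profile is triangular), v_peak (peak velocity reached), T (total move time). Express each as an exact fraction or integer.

t_a=5/2 t_c=0 v_peak=35/2 T=5

v_max²/a_max = (43/2)²/7 = 1849/28
175/4 < 1849/28 so t_c = 0
v_peak = √(175/4·7) = √(1225/4) = 35/2
t_a = (35/2)/7 = 5/2; t_c = 0
T = 2·5/2 = 5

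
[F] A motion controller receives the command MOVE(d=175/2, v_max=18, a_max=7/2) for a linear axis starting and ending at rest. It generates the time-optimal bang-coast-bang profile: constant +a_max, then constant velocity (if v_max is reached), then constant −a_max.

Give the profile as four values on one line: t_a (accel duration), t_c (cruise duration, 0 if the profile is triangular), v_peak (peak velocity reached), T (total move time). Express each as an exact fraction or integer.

t_a=5 t_c=0 v_peak=35/2 T=10

vₘ²/aₘ = 18²/(7/2) = 648/7
175/2 < 648/7 ⇒ no cruise
v_peak = √(175/2·7/2) = √(1225/4) = 35/2
t_a = (35/2)/(7/2) = 5; t_c = 0
T = 2·5 = 10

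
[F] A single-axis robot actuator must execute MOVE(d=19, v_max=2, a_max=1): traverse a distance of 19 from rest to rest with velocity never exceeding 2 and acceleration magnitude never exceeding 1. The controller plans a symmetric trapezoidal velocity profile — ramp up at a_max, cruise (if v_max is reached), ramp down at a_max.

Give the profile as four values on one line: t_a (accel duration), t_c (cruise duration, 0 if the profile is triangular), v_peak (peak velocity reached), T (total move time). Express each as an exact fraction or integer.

vₘ²/aₘ = 2²/1 = 4
19 ≥ 4 → trapezoidal
t_a = 2/1 = 2; v_peak = 2
d_cruise = 19 − 4 = 15; t_c = 15/2
T = 2·2 + 15/2 = 23/2

t_a=2 t_c=15/2 v_peak=2 T=23/2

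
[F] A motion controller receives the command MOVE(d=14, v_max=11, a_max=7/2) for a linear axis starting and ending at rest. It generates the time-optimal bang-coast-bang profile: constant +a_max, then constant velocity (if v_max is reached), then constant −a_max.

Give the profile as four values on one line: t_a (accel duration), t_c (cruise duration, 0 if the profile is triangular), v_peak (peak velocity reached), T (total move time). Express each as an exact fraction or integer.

v_max²/a_max = 11²/(7/2) = 242/7
14 < 242/7 ⇒ no cruise
v_peak = √(14·7/2) = √49 = 7
t_a = 7/(7/2) = 2; t_c = 0
T = 2·2 = 4

t_a=2 t_c=0 v_peak=7 T=4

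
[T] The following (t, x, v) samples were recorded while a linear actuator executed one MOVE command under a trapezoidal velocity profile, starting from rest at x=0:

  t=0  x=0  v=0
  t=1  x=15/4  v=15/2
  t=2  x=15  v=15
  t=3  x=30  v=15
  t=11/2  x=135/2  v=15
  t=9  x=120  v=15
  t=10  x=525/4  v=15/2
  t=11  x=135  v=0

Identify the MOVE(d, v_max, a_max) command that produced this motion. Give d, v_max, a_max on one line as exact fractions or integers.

final state: t=11, x=135, v=0 → d = 135
a_max = (15/2−0)/(1−0) = 15/2
max v = 15 over t∈[2,9] → v_max = 15
check: 15·(2+7) = 135 ✓

d=135 v_max=15 a_max=15/2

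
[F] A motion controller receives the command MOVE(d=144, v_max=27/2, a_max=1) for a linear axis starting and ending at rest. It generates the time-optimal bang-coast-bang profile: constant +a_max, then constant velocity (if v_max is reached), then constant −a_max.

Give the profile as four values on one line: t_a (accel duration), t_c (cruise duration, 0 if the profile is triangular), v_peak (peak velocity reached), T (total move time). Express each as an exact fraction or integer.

t_a=12 t_c=0 v_peak=12 T=24

v_max²/a_max = (27/2)²/1 = 729/4
144 < 729/4 → triangular
v_peak = √(144·1) = √144 = 12
t_a = 12/1 = 12; t_c = 0
T = 2·12 = 24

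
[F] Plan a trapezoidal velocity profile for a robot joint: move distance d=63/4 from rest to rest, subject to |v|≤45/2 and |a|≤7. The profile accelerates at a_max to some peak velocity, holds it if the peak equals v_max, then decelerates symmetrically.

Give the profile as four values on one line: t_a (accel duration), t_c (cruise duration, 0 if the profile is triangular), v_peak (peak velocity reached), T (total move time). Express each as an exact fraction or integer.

t_a=3/2 t_c=0 v_peak=21/2 T=3

v_max²/a_max = (45/2)²/7 = 2025/28
63/4 < 2025/28 so t_c = 0
v_peak = √(63/4·7) = √(441/4) = 21/2
t_a = (21/2)/7 = 3/2; t_c = 0
T = 2·3/2 = 3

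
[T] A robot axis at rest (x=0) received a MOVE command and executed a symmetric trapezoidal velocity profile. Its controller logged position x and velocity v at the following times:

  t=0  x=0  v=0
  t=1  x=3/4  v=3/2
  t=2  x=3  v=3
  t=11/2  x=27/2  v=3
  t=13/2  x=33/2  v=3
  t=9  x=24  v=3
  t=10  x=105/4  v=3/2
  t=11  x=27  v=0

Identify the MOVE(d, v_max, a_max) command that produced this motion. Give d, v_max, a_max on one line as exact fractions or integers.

final state: t=11, x=27, v=0 → d = 27
a_max = (3/2−0)/(1−0) = 3/2
max v = 3 over t∈[2,9] → v_max = 3
check: 3·(2+7) = 27 ✓

d=27 v_max=3 a_max=3/2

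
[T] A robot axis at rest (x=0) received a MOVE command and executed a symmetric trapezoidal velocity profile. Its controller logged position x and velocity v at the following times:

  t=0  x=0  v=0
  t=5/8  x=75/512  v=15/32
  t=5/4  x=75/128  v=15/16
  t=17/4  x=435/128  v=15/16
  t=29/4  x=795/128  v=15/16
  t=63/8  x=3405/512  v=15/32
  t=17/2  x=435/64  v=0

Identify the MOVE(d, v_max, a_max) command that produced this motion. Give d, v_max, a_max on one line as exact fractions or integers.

d=435/64 v_max=15/16 a_max=3/4

final state: t=17/2, x=435/64, v=0 → d = 435/64
a_max = (15/32−0)/(5/8−0) = 3/4
max v = 15/16 over t∈[5/4,29/4] → v_max = 15/16
check: 15/16·(5/4+6) = 435/64 ✓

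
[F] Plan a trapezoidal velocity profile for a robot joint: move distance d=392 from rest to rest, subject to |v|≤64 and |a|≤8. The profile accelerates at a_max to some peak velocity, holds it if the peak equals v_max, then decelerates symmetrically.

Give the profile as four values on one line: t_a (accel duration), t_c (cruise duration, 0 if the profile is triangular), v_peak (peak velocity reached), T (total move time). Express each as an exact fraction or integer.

t_a=7 t_c=0 v_peak=56 T=14

vₘ²/aₘ = 64²/8 = 512
392 < 512 so t_c = 0
v_peak = √(392·8) = √3136 = 56
t_a = 56/8 = 7; t_c = 0
T = 2·7 = 14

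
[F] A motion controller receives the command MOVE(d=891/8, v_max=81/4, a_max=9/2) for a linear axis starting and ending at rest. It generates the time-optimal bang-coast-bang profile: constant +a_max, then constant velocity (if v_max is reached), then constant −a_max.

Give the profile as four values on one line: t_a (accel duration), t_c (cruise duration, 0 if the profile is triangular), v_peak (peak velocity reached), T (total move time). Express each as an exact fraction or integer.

t_a=9/2 t_c=1 v_peak=81/4 T=10

(v_max)²/a_max = (81/4)²/(9/2) = 729/8
891/8 ≥ 729/8 ⇒ cruise phase
t_a = (81/4)/(9/2) = 9/2; v_peak = 81/4
d_cruise = 891/8 − 729/8 = 81/4; t_c = (81/4)/(81/4) = 1
T = 2·9/2 + 1 = 10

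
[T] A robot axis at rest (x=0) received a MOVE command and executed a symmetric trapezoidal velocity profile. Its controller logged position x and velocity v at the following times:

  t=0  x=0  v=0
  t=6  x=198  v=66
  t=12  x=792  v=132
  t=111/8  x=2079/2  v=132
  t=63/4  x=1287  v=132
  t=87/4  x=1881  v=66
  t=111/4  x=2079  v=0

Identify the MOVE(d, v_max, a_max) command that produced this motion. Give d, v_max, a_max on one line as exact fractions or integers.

final state: t=111/4, x=2079, v=0 → d = 2079
a_max = (66−0)/(6−0) = 11
max v = 132 over t∈[12,63/4] → v_max = 132
check: 132·(12+15/4) = 2079 ✓

d=2079 v_max=132 a_max=11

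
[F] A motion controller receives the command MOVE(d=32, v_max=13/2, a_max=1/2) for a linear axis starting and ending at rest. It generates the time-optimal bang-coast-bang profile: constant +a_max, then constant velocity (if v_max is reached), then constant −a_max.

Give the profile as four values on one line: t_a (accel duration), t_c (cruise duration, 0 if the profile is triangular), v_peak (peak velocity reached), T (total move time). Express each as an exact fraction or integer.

t_a=8 t_c=0 v_peak=4 T=16

vₘ²/aₘ = (13/2)²/(1/2) = 169/2
32 < 169/2 so t_c = 0
v_peak = √(32·1/2) = √16 = 4
t_a = 4/(1/2) = 8; t_c = 0
T = 2·8 = 16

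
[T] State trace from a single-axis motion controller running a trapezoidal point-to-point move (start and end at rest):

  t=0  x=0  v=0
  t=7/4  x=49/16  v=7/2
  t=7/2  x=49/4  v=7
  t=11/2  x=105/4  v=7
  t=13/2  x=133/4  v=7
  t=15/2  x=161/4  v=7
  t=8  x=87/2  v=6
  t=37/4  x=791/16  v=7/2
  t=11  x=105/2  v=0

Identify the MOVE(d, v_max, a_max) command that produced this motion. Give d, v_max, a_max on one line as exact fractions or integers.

d=105/2 v_max=7 a_max=2

final state: t=11, x=105/2, v=0 → d = 105/2
a_max = (7/2−0)/(7/4−0) = 2
max v = 7 over t∈[7/2,15/2] → v_max = 7
check: 7·(7/2+4) = 105/2 ✓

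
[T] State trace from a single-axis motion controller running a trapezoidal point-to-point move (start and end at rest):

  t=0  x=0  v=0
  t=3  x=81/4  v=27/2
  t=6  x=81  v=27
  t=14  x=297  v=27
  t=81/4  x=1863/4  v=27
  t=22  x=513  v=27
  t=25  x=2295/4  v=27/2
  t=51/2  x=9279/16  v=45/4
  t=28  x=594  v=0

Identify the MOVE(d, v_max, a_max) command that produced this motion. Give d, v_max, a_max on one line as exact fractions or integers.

d=594 v_max=27 a_max=9/2

final state: t=28, x=594, v=0 → d = 594
a_max = (27/2−0)/(3−0) = 9/2
max v = 27 over t∈[6,22] → v_max = 27
check: 27·(6+16) = 594 ✓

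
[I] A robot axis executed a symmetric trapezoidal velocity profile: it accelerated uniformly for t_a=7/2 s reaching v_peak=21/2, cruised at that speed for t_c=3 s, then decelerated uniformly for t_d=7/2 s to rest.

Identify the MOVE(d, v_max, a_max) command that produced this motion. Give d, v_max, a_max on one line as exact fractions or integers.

d=273/4 v_max=21/2 a_max=3

a_max = (21/2)/(7/2) = 3
d_a = ½·21/2·7/2 = 147/8; d_c = 21/2·3 = 63/2
d = 2·147/8 + 63/2 = 273/4
t_c = 3 > 0 ⇒ limit active, v_max = 21/2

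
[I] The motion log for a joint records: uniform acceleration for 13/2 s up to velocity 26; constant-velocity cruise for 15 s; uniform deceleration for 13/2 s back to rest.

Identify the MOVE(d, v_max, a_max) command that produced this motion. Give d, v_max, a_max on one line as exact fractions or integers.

d=559 v_max=26 a_max=4

a_max = 26/(13/2) = 4
d_a = ½·26·13/2 = 169/2; d_c = 26·15 = 390
d = 2·169/2 + 390 = 559
t_c = 15 > 0 ⇒ limit active, v_max = 26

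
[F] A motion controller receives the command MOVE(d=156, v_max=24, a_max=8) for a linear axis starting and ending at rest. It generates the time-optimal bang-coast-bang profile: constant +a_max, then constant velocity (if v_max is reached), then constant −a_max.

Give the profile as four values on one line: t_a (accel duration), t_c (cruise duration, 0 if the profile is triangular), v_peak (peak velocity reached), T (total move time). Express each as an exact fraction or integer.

vₘ²/aₘ = 24²/8 = 72
156 ≥ 72 → trapezoidal
t_a = 24/8 = 3; v_peak = 24
d_cruise = 156 − 72 = 84; t_c = 84/24 = 7/2
T = 2·3 + 7/2 = 19/2

t_a=3 t_c=7/2 v_peak=24 T=19/2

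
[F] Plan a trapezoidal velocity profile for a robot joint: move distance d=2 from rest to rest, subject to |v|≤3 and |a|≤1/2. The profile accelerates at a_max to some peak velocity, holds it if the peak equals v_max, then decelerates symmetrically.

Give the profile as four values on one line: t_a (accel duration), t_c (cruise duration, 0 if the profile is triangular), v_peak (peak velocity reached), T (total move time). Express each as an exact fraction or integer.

t_a=2 t_c=0 v_peak=1 T=4

v_max²/a_max = 3²/(1/2) = 18
2 < 18 ⇒ no cruise
v_peak = √(2·1/2) = √1 = 1
t_a = 1/(1/2) = 2; t_c = 0
T = 2·2 = 4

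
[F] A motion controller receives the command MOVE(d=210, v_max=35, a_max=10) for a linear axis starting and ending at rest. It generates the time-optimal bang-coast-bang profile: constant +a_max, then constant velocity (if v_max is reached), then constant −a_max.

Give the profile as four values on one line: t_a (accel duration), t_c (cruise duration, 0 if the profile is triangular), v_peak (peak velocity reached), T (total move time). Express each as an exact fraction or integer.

v_max²/a_max = 35²/10 = 245/2
210 ≥ 245/2 ⇒ cruise phase
t_a = 35/10 = 7/2; v_peak = 35
d_cruise = 210 − 245/2 = 175/2; t_c = (175/2)/35 = 5/2
T = 2·7/2 + 5/2 = 19/2

t_a=7/2 t_c=5/2 v_peak=35 T=19/2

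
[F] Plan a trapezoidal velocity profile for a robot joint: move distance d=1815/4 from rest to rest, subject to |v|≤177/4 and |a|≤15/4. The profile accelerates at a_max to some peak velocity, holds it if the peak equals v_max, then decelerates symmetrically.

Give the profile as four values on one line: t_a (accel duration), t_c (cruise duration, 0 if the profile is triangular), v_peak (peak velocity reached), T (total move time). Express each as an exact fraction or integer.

t_a=11 t_c=0 v_peak=165/4 T=22

v_max²/a_max = (177/4)²/(15/4) = 10443/20
1815/4 < 10443/20 ⇒ no cruise
v_peak = √(1815/4·15/4) = √(27225/16) = 165/4
t_a = (165/4)/(15/4) = 11; t_c = 0
T = 2·11 = 22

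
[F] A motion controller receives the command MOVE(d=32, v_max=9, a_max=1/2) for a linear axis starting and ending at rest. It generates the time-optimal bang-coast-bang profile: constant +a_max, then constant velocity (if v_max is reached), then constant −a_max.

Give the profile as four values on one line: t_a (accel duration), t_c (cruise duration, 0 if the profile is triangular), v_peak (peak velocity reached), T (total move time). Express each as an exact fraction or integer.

t_a=8 t_c=0 v_peak=4 T=16

v_max²/a_max = 9²/(1/2) = 162
32 < 162 ⇒ no cruise
v_peak = √(32·1/2) = √16 = 4
t_a = 4/(1/2) = 8; t_c = 0
T = 2·8 = 16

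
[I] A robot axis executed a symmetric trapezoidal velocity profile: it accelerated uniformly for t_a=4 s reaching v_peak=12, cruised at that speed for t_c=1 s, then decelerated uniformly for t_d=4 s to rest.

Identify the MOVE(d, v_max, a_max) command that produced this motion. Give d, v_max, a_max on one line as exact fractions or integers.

a_max = 12/4 = 3
d_a = ½·12·4 = 24; d_c = 12·1 = 12
d = 2·24 + 12 = 60
t_c = 1 > 0 so v_max = 12

d=60 v_max=12 a_max=3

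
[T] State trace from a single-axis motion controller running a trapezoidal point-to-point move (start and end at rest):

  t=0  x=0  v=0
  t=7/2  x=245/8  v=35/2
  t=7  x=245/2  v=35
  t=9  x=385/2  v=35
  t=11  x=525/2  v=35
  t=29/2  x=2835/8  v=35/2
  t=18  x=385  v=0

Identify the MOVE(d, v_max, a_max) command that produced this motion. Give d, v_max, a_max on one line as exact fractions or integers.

d=385 v_max=35 a_max=5

final state: t=18, x=385, v=0 → d = 385
a_max = (35/2−0)/(7/2−0) = 5
max v = 35 over t∈[7,11] → v_max = 35
check: 35·(7+4) = 385 ✓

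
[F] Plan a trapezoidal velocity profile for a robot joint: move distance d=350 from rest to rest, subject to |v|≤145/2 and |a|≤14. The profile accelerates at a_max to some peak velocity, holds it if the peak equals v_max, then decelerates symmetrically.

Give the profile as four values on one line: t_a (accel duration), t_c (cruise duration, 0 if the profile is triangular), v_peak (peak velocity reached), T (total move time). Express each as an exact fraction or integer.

(v_max)²/a_max = (145/2)²/14 = 21025/56
350 < 21025/56 ⇒ no cruise
v_peak = √(350·14) = √4900 = 70
t_a = 70/14 = 5; t_c = 0
T = 2·5 = 10

t_a=5 t_c=0 v_peak=70 T=10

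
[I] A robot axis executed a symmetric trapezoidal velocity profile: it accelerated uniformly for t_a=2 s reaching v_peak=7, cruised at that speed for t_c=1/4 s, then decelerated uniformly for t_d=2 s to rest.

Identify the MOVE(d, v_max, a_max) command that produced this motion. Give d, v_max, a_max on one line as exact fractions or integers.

d=63/4 v_max=7 a_max=7/2

a_max = 7/2
d_a = ½·7·2 = 7; d_c = 7·1/4 = 7/4
d = 2·7 + 7/4 = 63/4
t_c = 1/4 > 0 ⇒ limit active, v_max = 7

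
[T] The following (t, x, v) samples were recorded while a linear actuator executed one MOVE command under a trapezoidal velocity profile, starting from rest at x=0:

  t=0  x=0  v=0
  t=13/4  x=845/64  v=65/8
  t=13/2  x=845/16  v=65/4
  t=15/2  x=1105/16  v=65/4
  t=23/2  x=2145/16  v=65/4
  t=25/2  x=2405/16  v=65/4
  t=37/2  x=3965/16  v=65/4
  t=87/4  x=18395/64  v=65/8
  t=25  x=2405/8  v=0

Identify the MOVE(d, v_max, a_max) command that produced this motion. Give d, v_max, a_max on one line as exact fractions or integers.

final state: t=25, x=2405/8, v=0 → d = 2405/8
a_max = (65/8−0)/(13/4−0) = 5/2
max v = 65/4 over t∈[13/2,37/2] → v_max = 65/4
check: 65/4·(13/2+12) = 2405/8 ✓

d=2405/8 v_max=65/4 a_max=5/2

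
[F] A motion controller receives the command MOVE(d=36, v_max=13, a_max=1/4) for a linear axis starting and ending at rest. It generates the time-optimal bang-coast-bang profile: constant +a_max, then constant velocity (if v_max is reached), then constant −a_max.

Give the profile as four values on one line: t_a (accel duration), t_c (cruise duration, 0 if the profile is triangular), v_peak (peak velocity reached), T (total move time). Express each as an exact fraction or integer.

v_max²/a_max = 13²/(1/4) = 676
36 < 676 → triangular
v_peak = √(36·1/4) = √9 = 3
t_a = 3/(1/4) = 12; t_c = 0
T = 2·12 = 24

t_a=12 t_c=0 v_peak=3 T=24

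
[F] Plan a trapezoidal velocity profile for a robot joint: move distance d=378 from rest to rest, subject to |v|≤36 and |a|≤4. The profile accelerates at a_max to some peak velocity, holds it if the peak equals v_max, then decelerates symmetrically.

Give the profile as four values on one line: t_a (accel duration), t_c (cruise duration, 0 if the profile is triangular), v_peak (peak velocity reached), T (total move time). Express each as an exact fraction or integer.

t_a=9 t_c=3/2 v_peak=36 T=39/2

vₘ²/aₘ = 36²/4 = 324
378 ≥ 324 → trapezoidal
t_a = 36/4 = 9; v_peak = 36
d_cruise = 378 − 324 = 54; t_c = 54/36 = 3/2
T = 2·9 + 3/2 = 39/2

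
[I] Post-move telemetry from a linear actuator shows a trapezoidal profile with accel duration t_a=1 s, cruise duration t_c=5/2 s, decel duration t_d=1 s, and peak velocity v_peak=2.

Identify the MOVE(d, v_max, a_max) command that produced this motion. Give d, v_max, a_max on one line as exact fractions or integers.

a_max = 2/1 = 2
d_a = ½·2·1 = 1; d_c = 2·5/2 = 5
d = 2·1 + 5 = 7
t_c = 5/2 > 0 → v_max = v_peak = 2

d=7 v_max=2 a_max=2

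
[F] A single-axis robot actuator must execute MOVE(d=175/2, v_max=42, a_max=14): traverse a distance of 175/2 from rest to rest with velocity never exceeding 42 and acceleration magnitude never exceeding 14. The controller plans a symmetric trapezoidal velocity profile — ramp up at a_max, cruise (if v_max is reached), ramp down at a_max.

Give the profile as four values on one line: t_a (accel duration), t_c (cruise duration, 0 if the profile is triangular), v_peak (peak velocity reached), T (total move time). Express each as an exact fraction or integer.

t_a=5/2 t_c=0 v_peak=35 T=5

(v_max)²/a_max = 42²/14 = 126
175/2 < 126 → triangular
v_peak = √(175/2·14) = √1225 = 35
t_a = 35/14 = 5/2; t_c = 0
T = 2·5/2 = 5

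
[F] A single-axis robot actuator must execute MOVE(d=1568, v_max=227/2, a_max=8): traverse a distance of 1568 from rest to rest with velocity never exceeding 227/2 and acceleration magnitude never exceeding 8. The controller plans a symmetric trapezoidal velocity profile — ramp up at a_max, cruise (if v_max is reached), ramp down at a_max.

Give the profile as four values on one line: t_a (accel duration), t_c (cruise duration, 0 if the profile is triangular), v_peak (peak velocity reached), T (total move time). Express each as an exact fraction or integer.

t_a=14 t_c=0 v_peak=112 T=28

v_max²/a_max = (227/2)²/8 = 51529/32
1568 < 51529/32 so t_c = 0
v_peak = √(1568·8) = √12544 = 112
t_a = 112/8 = 14; t_c = 0
T = 2·14 = 28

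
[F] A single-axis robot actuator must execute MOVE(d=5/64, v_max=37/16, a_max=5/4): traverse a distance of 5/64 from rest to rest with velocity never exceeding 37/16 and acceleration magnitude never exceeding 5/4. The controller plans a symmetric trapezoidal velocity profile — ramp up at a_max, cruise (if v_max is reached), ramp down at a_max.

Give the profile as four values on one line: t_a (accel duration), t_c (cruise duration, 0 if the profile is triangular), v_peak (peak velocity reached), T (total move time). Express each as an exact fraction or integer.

vₘ²/aₘ = (37/16)²/(5/4) = 1369/320
5/64 < 1369/320 ⇒ no cruise
v_peak = √(5/64·5/4) = √(25/256) = 5/16
t_a = (5/16)/(5/4) = 1/4; t_c = 0
T = 2·1/4 = 1/2

t_a=1/4 t_c=0 v_peak=5/16 T=1/2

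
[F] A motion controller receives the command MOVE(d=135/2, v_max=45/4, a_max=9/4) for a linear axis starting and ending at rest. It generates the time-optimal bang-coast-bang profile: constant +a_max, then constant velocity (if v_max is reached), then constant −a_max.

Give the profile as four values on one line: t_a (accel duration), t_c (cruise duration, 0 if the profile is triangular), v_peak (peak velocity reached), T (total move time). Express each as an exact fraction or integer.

vₘ²/aₘ = (45/4)²/(9/4) = 225/4
135/2 ≥ 225/4 → trapezoidal
t_a = (45/4)/(9/4) = 5; v_peak = 45/4
d_cruise = 135/2 − 225/4 = 45/4; t_c = (45/4)/(45/4) = 1
T = 2·5 + 1 = 11

t_a=5 t_c=1 v_peak=45/4 T=11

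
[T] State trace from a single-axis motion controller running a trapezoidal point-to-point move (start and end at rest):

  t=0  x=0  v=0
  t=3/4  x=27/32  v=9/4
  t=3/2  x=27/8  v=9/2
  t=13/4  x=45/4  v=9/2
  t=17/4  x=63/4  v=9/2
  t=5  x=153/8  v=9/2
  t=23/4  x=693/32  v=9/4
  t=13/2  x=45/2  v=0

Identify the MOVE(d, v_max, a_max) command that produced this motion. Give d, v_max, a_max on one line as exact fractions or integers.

d=45/2 v_max=9/2 a_max=3

final state: t=13/2, x=45/2, v=0 → d = 45/2
a_max = (9/4−0)/(3/4−0) = 3
max v = 9/2 over t∈[3/2,5] → v_max = 9/2
check: 9/2·(3/2+7/2) = 45/2 ✓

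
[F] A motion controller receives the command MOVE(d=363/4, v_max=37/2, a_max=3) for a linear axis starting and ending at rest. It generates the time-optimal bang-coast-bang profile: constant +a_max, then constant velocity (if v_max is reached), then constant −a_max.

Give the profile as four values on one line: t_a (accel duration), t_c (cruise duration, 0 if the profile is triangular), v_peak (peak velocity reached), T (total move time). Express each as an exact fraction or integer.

t_a=11/2 t_c=0 v_peak=33/2 T=11

vₘ²/aₘ = (37/2)²/3 = 1369/12
363/4 < 1369/12 so t_c = 0
v_peak = √(363/4·3) = √(1089/4) = 33/2
t_a = (33/2)/3 = 11/2; t_c = 0
T = 2·11/2 = 11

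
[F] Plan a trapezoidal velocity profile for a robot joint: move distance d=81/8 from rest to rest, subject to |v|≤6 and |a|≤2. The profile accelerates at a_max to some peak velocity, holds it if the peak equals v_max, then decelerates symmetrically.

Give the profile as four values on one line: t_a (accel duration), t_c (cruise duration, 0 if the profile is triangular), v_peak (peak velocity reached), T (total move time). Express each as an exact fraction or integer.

t_a=9/4 t_c=0 v_peak=9/2 T=9/2

(v_max)²/a_max = 6²/2 = 18
81/8 < 18 so t_c = 0
v_peak = √(81/8·2) = √(81/4) = 9/2
t_a = (9/2)/2 = 9/4; t_c = 0
T = 2·9/4 = 9/2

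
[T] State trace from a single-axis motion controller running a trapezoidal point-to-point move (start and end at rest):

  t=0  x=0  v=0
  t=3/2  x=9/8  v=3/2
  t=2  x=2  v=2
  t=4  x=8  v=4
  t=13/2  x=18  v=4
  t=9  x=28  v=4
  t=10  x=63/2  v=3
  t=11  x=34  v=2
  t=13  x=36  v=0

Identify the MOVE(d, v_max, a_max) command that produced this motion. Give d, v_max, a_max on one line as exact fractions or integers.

d=36 v_max=4 a_max=1

final state: t=13, x=36, v=0 → d = 36
a_max = (3/2−0)/(3/2−0) = 1
max v = 4 over t∈[4,9] → v_max = 4
check: 4·(4+5) = 36 ✓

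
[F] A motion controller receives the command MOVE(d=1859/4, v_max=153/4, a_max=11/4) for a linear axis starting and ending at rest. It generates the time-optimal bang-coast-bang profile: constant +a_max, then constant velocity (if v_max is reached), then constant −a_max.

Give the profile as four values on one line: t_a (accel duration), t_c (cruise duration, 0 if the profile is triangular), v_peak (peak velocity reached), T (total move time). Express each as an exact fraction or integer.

t_a=13 t_c=0 v_peak=143/4 T=26

v_max²/a_max = (153/4)²/(11/4) = 23409/44
1859/4 < 23409/44 so t_c = 0
v_peak = √(1859/4·11/4) = √(20449/16) = 143/4
t_a = (143/4)/(11/4) = 13; t_c = 0
T = 2·13 = 26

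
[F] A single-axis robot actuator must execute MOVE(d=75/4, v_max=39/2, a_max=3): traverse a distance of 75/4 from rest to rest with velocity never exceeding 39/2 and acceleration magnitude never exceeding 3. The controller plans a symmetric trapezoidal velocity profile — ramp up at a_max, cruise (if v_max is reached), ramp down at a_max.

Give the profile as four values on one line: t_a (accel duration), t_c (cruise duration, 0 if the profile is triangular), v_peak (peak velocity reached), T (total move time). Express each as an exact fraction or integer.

t_a=5/2 t_c=0 v_peak=15/2 T=5

v_max²/a_max = (39/2)²/3 = 507/4
75/4 < 507/4 so t_c = 0
v_peak = √(75/4·3) = √(225/4) = 15/2
t_a = (15/2)/3 = 5/2; t_c = 0
T = 2·5/2 = 5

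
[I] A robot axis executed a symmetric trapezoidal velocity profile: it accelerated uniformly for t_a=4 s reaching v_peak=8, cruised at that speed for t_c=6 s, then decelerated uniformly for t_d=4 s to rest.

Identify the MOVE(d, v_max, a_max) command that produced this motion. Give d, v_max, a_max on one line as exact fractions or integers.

d=80 v_max=8 a_max=2

a_max = 8/4 = 2
d_a = ½·8·4 = 16; d_c = 8·6 = 48
d = 2·16 + 48 = 80
t_c = 6 > 0 so v_max = 8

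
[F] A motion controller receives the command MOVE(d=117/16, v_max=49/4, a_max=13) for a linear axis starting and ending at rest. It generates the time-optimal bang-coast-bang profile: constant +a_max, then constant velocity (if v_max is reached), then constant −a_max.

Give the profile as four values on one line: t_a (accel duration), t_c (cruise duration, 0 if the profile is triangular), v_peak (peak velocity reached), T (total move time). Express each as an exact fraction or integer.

vₘ²/aₘ = (49/4)²/13 = 2401/208
117/16 < 2401/208 so t_c = 0
v_peak = √(117/16·13) = √(1521/16) = 39/4
t_a = (39/4)/13 = 3/4; t_c = 0
T = 2·3/4 = 3/2

t_a=3/4 t_c=0 v_peak=39/4 T=3/2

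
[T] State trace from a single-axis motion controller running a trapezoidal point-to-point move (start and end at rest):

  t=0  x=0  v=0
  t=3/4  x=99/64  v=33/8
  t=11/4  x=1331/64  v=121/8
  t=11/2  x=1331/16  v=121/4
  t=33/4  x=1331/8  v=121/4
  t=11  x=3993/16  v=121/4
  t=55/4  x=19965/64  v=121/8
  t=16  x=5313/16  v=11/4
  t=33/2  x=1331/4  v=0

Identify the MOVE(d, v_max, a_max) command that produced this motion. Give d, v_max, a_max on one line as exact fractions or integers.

d=1331/4 v_max=121/4 a_max=11/2

final state: t=33/2, x=1331/4, v=0 → d = 1331/4
a_max = (33/8−0)/(3/4−0) = 11/2
max v = 121/4 over t∈[11/2,11] → v_max = 121/4
check: 121/4·(11/2+11/2) = 1331/4 ✓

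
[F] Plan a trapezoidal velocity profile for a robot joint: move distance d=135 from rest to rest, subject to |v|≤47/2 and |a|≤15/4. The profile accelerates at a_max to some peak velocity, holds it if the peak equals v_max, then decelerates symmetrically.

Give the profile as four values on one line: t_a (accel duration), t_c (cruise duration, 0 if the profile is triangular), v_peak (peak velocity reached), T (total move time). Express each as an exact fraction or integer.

t_a=6 t_c=0 v_peak=45/2 T=12

vₘ²/aₘ = (47/2)²/(15/4) = 2209/15
135 < 2209/15 → triangular
v_peak = √(135·15/4) = √(2025/4) = 45/2
t_a = (45/2)/(15/4) = 6; t_c = 0
T = 2·6 = 12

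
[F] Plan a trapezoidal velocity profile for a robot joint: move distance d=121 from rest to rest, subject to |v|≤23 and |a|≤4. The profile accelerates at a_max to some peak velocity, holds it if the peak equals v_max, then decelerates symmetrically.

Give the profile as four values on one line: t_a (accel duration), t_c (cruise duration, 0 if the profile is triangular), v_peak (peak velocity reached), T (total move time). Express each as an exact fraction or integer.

v_max²/a_max = 23²/4 = 529/4
121 < 529/4 ⇒ no cruise
v_peak = √(121·4) = √484 = 22
t_a = 22/4 = 11/2; t_c = 0
T = 2·11/2 = 11

t_a=11/2 t_c=0 v_peak=22 T=11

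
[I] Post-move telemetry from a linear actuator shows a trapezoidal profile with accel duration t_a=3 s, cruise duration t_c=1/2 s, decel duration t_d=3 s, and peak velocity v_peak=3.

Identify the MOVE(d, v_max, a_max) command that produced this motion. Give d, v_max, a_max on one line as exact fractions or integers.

a_max = 3/3 = 1
d_a = ½·3·3 = 9/2; d_c = 3·1/2 = 3/2
d = 2·9/2 + 3/2 = 21/2
t_c = 1/2 > 0 ⇒ limit active, v_max = 3

d=21/2 v_max=3 a_max=1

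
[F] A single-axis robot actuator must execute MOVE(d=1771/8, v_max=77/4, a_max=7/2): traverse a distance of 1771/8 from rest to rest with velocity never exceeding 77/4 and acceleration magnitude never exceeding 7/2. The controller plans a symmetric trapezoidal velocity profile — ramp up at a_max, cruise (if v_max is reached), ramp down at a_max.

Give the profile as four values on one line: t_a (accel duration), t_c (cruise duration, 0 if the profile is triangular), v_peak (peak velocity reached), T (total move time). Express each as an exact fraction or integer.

t_a=11/2 t_c=6 v_peak=77/4 T=17

v_max²/a_max = (77/4)²/(7/2) = 847/8
1771/8 ≥ 847/8 so v_max reached
t_a = (77/4)/(7/2) = 11/2; v_peak = 77/4
d_cruise = 1771/8 − 847/8 = 231/2; t_c = (231/2)/(77/4) = 6
T = 2·11/2 + 6 = 17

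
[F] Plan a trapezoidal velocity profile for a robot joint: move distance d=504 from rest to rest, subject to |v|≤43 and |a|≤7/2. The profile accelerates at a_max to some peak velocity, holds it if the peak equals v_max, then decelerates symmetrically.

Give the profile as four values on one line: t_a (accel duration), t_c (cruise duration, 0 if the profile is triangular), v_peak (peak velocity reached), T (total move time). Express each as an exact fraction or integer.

t_a=12 t_c=0 v_peak=42 T=24

v_max²/a_max = 43²/(7/2) = 3698/7
504 < 3698/7 so t_c = 0
v_peak = √(504·7/2) = √1764 = 42
t_a = 42/(7/2) = 12; t_c = 0
T = 2·12 = 24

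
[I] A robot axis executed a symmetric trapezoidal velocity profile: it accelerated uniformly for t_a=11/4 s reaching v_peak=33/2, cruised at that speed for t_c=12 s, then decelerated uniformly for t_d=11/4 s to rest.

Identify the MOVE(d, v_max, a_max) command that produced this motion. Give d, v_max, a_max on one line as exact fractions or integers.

d=1947/8 v_max=33/2 a_max=6

a_max = (33/2)/(11/4) = 6
d_a = ½·33/2·11/4 = 363/16; d_c = 33/2·12 = 198
d = 2·363/16 + 198 = 1947/8
t_c = 12 > 0 → v_max = v_peak = 33/2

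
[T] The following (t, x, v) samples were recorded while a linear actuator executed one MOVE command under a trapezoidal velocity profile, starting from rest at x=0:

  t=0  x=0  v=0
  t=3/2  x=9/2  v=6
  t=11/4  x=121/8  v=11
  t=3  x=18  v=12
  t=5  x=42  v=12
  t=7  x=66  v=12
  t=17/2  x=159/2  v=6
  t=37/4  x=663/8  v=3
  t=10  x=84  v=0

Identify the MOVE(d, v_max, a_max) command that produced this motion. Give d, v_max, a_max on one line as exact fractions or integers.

d=84 v_max=12 a_max=4

final state: t=10, x=84, v=0 → d = 84
a_max = (6−0)/(3/2−0) = 4
max v = 12 over t∈[3,7] → v_max = 12
check: 12·(3+4) = 84 ✓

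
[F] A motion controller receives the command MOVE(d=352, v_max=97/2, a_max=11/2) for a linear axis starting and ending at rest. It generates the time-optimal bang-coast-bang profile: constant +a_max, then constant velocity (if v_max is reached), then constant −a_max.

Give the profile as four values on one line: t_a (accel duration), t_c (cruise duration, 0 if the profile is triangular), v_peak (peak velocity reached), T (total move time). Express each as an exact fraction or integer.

t_a=8 t_c=0 v_peak=44 T=16

vₘ²/aₘ = (97/2)²/(11/2) = 9409/22
352 < 9409/22 ⇒ no cruise
v_peak = √(352·11/2) = √1936 = 44
t_a = 44/(11/2) = 8; t_c = 0
T = 2·8 = 16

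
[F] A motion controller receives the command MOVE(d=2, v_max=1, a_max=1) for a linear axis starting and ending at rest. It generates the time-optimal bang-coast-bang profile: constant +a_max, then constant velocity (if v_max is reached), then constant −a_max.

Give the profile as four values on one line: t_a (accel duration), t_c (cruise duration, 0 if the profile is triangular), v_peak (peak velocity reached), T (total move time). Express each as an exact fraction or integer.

vₘ²/aₘ = 1²/1 = 1
2 ≥ 1 ⇒ cruise phase
t_a = 1/1 = 1; v_peak = 1
d_cruise = 2 − 1 = 1; t_c = 1/1 = 1
T = 2·1 + 1 = 3

t_a=1 t_c=1 v_peak=1 T=3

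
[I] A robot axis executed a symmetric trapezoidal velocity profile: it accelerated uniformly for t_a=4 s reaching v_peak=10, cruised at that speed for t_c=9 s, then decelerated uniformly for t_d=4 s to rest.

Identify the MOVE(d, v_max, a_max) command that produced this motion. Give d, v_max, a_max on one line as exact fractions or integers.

a_max = 10/4 = 5/2
d_a = ½·10·4 = 20; d_c = 10·9 = 90
d = 2·20 + 90 = 130
t_c = 9 > 0 so v_max = 10

d=130 v_max=10 a_max=5/2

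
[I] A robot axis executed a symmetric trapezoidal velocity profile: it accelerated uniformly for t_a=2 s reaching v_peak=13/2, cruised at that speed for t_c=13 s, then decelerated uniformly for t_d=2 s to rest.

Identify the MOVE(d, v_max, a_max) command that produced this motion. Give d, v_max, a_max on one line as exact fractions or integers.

d=195/2 v_max=13/2 a_max=13/4

a_max = (13/2)/2 = 13/4
d_a = ½·13/2·2 = 13/2; d_c = 13/2·13 = 169/2
d = 2·13/2 + 169/2 = 195/2
t_c = 13 > 0 so v_max = 13/2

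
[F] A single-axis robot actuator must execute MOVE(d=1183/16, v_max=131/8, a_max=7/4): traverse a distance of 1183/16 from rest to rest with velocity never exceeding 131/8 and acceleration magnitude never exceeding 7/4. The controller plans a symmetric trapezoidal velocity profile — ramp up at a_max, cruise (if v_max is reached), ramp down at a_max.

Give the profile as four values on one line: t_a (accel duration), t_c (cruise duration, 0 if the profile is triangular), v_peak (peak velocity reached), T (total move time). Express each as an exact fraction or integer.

t_a=13/2 t_c=0 v_peak=91/8 T=13

vₘ²/aₘ = (131/8)²/(7/4) = 17161/112
1183/16 < 17161/112 so t_c = 0
v_peak = √(1183/16·7/4) = √(8281/64) = 91/8
t_a = (91/8)/(7/4) = 13/2; t_c = 0
T = 2·13/2 = 13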